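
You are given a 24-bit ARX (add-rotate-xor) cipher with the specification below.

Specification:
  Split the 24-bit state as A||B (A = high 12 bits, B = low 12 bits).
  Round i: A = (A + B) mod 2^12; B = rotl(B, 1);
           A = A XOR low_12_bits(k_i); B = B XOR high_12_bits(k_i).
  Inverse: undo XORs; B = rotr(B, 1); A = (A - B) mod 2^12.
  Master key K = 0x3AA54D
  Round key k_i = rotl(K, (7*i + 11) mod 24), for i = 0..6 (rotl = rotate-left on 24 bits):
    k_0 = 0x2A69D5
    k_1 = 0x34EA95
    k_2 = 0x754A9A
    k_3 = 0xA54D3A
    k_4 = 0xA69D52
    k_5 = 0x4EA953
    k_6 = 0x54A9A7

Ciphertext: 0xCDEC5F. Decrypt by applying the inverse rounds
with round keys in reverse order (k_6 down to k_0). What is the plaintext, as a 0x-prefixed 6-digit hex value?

0xA9293D

s_0 = ciphertext = 0xCDEC5F
s_1 = InvRound(s_0, k_6) = 0x8EFC8A
s_2 = InvRound(s_1, k_5) = 0xD8C430
s_3 = InvRound(s_2, k_4) = 0x1B2F2C
s_4 = InvRound(s_3, k_3) = 0x9CC2BC
s_5 = InvRound(s_4, k_2) = 0x0622F4
s_6 = InvRound(s_5, k_1) = 0xA1A0DD
s_7 = InvRound(s_6, k_0) = 0xA9293D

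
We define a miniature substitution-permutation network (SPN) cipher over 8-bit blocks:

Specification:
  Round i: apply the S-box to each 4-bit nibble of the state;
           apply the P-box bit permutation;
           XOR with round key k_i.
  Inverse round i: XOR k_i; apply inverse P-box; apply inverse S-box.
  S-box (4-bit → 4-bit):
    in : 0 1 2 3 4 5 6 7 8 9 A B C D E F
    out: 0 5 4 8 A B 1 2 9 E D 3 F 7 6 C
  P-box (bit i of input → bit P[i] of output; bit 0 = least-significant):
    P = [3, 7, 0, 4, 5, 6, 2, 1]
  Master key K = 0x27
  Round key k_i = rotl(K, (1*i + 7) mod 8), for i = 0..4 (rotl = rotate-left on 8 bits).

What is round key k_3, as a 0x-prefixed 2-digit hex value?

K = 0x27
k_0 = rotl(K, (1*0+7) mod 8) = rotl(K, 7) = 0x93
k_1 = rotl(K, (1*1+7) mod 8) = rotl(K, 0) = 0x27
k_2 = rotl(K, (1*2+7) mod 8) = rotl(K, 1) = 0x4E
k_3 = rotl(K, (1*3+7) mod 8) = rotl(K, 2) = 0x9C

0x9C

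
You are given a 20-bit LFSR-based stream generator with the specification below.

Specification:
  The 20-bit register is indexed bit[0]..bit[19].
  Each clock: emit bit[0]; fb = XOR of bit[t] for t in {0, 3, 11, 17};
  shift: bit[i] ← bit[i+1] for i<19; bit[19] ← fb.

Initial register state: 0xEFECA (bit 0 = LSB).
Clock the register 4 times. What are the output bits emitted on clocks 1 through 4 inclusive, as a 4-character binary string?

0101

reg_0 = 0xEFECA
clock 1: out=0, reg = 0xF7F65
clock 2: out=1, reg = 0xFBFB2
clock 3: out=0, reg = 0x7DFD9
clock 4: out=1, reg = 0x3EFEC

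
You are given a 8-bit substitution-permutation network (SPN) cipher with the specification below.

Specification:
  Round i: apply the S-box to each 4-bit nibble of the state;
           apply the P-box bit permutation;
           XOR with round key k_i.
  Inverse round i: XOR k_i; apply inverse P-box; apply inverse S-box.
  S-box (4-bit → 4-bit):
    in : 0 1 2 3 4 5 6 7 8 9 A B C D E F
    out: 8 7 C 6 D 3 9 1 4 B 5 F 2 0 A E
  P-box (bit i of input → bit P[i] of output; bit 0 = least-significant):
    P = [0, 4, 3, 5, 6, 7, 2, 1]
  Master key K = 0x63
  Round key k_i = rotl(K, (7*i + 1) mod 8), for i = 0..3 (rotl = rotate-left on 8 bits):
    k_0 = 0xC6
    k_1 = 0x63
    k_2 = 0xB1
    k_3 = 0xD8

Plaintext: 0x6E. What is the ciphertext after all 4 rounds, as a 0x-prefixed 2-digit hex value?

s_0 = plaintext = 0x6E
s_1 = Round(s_0, k_0) = 0xB4
s_2 = Round(s_1, k_1) = 0x8C
s_3 = Round(s_2, k_2) = 0xA5
s_4 = Round(s_3, k_3) = 0x8D

0x8D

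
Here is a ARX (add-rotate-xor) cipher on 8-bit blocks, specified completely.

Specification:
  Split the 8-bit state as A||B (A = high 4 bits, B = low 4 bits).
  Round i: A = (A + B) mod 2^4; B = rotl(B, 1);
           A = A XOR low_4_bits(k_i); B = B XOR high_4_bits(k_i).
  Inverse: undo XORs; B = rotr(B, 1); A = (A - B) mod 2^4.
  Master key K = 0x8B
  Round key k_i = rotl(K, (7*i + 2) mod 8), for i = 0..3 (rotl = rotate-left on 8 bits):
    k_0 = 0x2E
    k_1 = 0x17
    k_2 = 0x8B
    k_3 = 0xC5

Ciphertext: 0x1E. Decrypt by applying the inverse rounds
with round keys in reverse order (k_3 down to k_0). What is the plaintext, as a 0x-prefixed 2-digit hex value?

0xD6

s_0 = ciphertext = 0x1E
s_1 = InvRound(s_0, k_3) = 0x31
s_2 = InvRound(s_1, k_2) = 0xCC
s_3 = InvRound(s_2, k_1) = 0xDE
s_4 = InvRound(s_3, k_0) = 0xD6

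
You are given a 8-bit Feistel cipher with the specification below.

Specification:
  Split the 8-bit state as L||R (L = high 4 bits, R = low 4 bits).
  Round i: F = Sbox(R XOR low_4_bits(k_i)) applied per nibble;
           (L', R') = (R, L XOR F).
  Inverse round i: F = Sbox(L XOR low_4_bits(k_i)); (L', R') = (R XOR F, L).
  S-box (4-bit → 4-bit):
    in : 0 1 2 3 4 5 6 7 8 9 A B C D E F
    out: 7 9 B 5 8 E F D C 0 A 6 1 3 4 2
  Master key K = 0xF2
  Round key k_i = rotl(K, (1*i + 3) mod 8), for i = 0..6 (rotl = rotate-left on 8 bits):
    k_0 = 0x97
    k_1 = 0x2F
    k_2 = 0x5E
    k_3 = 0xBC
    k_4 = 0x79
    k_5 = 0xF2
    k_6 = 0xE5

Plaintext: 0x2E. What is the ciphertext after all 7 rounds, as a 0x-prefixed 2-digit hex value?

0xF6

s_0 = plaintext = 0x2E
s_1 = Round(s_0, k_0) = 0xE2
s_2 = Round(s_1, k_1) = 0x2D
s_3 = Round(s_2, k_2) = 0xD7
s_4 = Round(s_3, k_3) = 0x7B
s_5 = Round(s_4, k_4) = 0xBC
s_6 = Round(s_5, k_5) = 0xCF
s_7 = Round(s_6, k_6) = 0xF6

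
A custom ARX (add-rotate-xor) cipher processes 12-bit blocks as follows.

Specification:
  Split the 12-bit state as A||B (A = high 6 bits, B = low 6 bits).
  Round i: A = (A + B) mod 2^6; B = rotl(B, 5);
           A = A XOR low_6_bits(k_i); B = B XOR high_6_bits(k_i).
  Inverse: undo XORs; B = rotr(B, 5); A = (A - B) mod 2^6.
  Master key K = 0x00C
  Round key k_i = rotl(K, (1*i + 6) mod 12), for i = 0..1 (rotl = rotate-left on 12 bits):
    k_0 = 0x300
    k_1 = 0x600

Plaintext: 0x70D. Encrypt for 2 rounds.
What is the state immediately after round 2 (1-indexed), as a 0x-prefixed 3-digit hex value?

s_0 = plaintext = 0x70D
s_1 = Round(s_0, k_0) = 0xA6A
s_2 = Round(s_1, k_1) = 0x4CD

0x4CD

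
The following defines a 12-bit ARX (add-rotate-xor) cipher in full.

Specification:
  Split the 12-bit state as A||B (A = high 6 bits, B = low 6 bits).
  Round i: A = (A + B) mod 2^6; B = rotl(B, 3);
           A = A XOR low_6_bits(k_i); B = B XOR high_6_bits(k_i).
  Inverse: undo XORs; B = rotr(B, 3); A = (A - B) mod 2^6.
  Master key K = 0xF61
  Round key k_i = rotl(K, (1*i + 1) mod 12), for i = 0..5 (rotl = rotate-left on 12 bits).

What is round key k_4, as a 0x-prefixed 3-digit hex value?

K = 0xF61
k_0 = rotl(K, (1*0+1) mod 12) = rotl(K, 1) = 0xEC3
k_1 = rotl(K, (1*1+1) mod 12) = rotl(K, 2) = 0xD87
k_2 = rotl(K, (1*2+1) mod 12) = rotl(K, 3) = 0xB0F
k_3 = rotl(K, (1*3+1) mod 12) = rotl(K, 4) = 0x61F
k_4 = rotl(K, (1*4+1) mod 12) = rotl(K, 5) = 0xC3E

0xC3E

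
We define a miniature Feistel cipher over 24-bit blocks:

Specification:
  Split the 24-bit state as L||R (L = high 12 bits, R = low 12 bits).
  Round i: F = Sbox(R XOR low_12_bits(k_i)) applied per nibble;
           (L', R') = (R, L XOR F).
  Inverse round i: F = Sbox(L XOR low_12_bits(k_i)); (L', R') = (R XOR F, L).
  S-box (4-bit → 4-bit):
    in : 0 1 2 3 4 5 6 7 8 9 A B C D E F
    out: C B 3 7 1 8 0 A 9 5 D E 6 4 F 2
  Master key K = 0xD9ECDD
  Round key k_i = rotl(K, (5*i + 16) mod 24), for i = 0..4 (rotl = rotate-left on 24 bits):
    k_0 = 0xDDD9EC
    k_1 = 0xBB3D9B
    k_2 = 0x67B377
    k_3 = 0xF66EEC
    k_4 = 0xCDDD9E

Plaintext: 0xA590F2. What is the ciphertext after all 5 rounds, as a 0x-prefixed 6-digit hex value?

s_0 = plaintext = 0xA590F2
s_1 = Round(s_0, k_0) = 0x0F2FE6
s_2 = Round(s_1, k_1) = 0xFE6356
s_3 = Round(s_2, k_2) = 0x3563DD
s_4 = Round(s_3, k_3) = 0x3DD72D
s_5 = Round(s_4, k_4) = 0x72DE3A

0x72DE3A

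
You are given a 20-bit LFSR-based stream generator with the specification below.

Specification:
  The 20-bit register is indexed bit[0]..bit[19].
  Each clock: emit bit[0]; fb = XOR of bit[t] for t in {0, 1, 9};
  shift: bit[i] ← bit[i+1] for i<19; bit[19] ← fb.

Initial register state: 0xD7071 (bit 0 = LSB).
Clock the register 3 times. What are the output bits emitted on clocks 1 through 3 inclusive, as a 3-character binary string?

reg_0 = 0xD7071
clock 1: out=1, reg = 0xEB838
clock 2: out=0, reg = 0x75C1C
clock 3: out=0, reg = 0x3AE0E

100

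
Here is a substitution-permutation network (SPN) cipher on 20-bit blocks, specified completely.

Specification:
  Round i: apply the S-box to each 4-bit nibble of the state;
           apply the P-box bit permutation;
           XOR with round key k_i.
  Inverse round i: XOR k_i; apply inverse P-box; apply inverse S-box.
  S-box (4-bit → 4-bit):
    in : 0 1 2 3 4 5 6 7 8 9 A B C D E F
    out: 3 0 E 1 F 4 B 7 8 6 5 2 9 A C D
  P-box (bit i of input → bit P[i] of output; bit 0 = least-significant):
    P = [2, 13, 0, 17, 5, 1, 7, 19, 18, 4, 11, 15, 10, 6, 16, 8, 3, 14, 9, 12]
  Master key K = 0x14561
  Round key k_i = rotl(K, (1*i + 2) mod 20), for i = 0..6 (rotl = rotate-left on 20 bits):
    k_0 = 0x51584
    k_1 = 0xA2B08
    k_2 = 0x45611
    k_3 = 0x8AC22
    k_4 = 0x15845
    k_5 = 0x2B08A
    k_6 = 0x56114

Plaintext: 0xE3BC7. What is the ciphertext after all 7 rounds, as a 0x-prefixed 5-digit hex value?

s_0 = plaintext = 0xE3BC7
s_1 = Round(s_0, k_0) = 0xD23B1
s_2 = Round(s_1, k_1) = 0xF7A4A
s_3 = Round(s_2, k_2) = 0x948FE
s_4 = Round(s_3, k_3) = 0x36BC3
s_5 = Round(s_4, k_4) = 0x95D39
s_6 = Round(s_5, k_5) = 0x352BB
s_7 = Round(s_6, k_6) = 0x4C90E

0x4C90E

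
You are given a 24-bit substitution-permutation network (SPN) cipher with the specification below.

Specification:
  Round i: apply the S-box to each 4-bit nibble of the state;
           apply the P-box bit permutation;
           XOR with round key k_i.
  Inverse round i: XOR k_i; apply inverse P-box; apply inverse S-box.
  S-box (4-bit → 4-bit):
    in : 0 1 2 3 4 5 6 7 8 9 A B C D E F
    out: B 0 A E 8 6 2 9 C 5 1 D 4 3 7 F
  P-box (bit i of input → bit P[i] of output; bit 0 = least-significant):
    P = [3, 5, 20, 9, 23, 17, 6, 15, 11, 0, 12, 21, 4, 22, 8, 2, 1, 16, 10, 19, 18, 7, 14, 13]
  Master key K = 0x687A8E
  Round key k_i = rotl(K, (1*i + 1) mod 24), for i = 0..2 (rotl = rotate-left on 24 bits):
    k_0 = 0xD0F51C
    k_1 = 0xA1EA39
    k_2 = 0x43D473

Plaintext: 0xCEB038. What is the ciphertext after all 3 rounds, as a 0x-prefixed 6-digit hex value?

0x972096

s_0 = plaintext = 0xCEB038
s_1 = Round(s_0, k_0) = 0xE33A4B
s_2 = Round(s_1, k_1) = 0xFC25B5
s_3 = Round(s_2, k_2) = 0x972096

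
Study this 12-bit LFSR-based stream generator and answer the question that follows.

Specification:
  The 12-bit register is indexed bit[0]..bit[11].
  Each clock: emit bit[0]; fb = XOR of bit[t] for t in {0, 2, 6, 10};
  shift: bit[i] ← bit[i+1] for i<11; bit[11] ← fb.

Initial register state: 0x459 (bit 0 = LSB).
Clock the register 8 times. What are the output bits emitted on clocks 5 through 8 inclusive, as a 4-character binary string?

1010

reg_0 = 0x459
clock 1: out=1, reg = 0xA2C
clock 2: out=0, reg = 0xD16
clock 3: out=0, reg = 0x68B
clock 4: out=1, reg = 0x345
clock 5: out=1, reg = 0x9A2
clock 6: out=0, reg = 0x4D1
clock 7: out=1, reg = 0xA68
clock 8: out=0, reg = 0xD34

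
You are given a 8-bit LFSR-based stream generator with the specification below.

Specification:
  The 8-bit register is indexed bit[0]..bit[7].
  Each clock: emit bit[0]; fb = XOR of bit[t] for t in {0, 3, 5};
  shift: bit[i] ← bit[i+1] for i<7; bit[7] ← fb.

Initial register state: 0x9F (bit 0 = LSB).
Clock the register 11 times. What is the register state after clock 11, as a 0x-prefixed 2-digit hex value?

0xF9

reg_0 = 0x9F
clock 1: out=1, reg = 0x4F
clock 2: out=1, reg = 0x27
clock 3: out=1, reg = 0x13
clock 4: out=1, reg = 0x89
clock 5: out=1, reg = 0x44
clock 6: out=0, reg = 0x22
clock 7: out=0, reg = 0x91
clock 8: out=1, reg = 0xC8
clock 9: out=0, reg = 0xE4
clock 10: out=0, reg = 0xF2
clock 11: out=0, reg = 0xF9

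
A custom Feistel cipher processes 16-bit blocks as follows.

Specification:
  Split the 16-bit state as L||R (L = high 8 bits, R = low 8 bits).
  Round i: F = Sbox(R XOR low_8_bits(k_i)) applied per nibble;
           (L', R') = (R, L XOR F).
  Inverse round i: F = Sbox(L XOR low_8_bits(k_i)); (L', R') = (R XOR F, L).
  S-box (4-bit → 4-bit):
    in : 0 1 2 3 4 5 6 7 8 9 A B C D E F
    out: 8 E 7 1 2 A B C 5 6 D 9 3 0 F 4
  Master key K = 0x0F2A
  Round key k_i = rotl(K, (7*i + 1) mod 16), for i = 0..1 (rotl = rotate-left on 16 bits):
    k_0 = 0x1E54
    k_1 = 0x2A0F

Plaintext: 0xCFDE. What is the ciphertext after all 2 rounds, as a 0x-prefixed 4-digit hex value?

s_0 = plaintext = 0xCFDE
s_1 = Round(s_0, k_0) = 0xDE92
s_2 = Round(s_1, k_1) = 0x92BE

0x92BE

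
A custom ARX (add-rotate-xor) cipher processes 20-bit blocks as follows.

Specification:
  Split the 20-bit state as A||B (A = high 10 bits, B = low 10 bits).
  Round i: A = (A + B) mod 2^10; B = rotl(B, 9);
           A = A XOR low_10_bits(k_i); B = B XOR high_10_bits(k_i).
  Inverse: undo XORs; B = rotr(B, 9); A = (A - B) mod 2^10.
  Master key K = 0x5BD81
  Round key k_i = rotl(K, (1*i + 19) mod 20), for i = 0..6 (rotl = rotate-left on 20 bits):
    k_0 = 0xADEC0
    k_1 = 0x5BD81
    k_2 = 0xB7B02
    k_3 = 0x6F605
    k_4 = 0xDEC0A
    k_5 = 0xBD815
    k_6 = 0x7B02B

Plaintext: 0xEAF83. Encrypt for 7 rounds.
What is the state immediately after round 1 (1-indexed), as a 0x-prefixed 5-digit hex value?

s_0 = plaintext = 0xEAF83
s_1 = Round(s_0, k_0) = 0x7B976
s_2 = Round(s_1, k_1) = 0xB95D4
s_3 = Round(s_2, k_2) = 0xEEE34
s_4 = Round(s_3, k_3) = 0xFA8A7
s_5 = Round(s_4, k_4) = 0x26D28
s_6 = Round(s_5, k_5) = 0x75A62
s_7 = Round(s_6, k_6) = 0x04CDD

0x7B976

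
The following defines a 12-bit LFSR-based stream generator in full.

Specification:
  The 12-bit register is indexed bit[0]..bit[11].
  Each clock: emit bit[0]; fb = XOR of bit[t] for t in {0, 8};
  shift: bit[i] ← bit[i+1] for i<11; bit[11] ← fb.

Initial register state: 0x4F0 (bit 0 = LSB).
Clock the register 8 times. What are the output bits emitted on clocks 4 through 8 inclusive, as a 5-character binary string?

reg_0 = 0x4F0
clock 1: out=0, reg = 0x278
clock 2: out=0, reg = 0x13C
clock 3: out=0, reg = 0x89E
clock 4: out=0, reg = 0x44F
clock 5: out=1, reg = 0xA27
clock 6: out=1, reg = 0xD13
clock 7: out=1, reg = 0x689
clock 8: out=1, reg = 0xB44

01111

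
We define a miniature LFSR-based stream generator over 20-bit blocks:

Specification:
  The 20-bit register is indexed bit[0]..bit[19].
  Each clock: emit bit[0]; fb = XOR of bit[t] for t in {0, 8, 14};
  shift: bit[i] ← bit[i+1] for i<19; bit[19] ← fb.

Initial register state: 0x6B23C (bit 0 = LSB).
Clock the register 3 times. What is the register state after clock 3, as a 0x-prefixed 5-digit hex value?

0x8D647

reg_0 = 0x6B23C
clock 1: out=0, reg = 0x3591E
clock 2: out=0, reg = 0x1AC8F
clock 3: out=1, reg = 0x8D647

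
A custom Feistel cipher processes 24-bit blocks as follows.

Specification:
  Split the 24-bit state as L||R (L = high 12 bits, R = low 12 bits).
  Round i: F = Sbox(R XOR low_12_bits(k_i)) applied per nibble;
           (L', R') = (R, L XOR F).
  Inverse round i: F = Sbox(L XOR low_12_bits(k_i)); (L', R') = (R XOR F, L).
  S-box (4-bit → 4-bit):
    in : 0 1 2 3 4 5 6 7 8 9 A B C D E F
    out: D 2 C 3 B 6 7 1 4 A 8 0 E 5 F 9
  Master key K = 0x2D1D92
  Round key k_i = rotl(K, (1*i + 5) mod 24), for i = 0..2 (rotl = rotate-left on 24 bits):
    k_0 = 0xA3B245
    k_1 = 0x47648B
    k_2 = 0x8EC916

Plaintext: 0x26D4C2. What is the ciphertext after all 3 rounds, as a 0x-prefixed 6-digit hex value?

s_0 = plaintext = 0x26D4C2
s_1 = Round(s_0, k_0) = 0x4C252C
s_2 = Round(s_1, k_1) = 0x52C643
s_3 = Round(s_2, k_2) = 0x643C4A

0x643C4A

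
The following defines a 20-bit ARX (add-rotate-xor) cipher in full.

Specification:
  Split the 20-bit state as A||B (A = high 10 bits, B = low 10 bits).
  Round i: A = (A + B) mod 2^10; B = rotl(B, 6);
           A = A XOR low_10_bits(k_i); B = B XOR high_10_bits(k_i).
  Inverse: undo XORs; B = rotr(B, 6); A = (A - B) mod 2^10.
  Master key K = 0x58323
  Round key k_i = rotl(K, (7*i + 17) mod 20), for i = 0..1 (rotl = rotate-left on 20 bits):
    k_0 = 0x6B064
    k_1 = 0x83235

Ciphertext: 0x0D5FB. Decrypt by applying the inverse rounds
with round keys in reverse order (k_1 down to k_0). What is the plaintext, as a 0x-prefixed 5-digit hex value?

s_0 = ciphertext = 0x0D5FB
s_1 = InvRound(s_0, k_1) = 0xA077F
s_2 = InvRound(s_1, k_0) = 0x6A93B

0x6A93B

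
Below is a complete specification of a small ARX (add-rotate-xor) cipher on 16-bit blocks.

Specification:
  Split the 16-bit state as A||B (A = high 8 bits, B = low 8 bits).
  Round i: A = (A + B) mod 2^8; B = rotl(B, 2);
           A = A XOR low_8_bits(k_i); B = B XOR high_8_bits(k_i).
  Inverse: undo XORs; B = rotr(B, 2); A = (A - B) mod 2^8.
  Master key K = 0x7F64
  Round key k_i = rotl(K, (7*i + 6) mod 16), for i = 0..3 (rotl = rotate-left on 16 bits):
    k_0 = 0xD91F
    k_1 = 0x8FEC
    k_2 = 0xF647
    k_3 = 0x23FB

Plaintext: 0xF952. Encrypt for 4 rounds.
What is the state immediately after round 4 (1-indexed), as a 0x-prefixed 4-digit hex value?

0xA824

s_0 = plaintext = 0xF952
s_1 = Round(s_0, k_0) = 0x5490
s_2 = Round(s_1, k_1) = 0x08CD
s_3 = Round(s_2, k_2) = 0x92C1
s_4 = Round(s_3, k_3) = 0xA824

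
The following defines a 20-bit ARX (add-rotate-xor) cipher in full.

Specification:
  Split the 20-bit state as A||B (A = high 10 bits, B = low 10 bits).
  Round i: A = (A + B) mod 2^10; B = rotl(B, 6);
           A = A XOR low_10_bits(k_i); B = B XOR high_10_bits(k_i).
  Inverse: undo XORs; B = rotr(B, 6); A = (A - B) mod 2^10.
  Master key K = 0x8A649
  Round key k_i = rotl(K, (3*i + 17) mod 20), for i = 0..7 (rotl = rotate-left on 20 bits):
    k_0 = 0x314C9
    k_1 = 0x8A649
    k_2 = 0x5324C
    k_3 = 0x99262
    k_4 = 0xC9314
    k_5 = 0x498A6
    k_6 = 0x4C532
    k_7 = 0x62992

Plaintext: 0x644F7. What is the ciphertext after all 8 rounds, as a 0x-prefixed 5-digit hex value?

s_0 = plaintext = 0x644F7
s_1 = Round(s_0, k_0) = 0x9050A
s_2 = Round(s_1, k_1) = 0x408B9
s_3 = Round(s_2, k_2) = 0xFDF07
s_4 = Round(s_3, k_3) = 0x27394
s_5 = Round(s_4, k_4) = 0xC921D
s_6 = Round(s_5, k_5) = 0x79E47
s_7 = Round(s_6, k_6) = 0x470D5
s_8 = Round(s_7, k_7) = 0x18CC7

0x18CC7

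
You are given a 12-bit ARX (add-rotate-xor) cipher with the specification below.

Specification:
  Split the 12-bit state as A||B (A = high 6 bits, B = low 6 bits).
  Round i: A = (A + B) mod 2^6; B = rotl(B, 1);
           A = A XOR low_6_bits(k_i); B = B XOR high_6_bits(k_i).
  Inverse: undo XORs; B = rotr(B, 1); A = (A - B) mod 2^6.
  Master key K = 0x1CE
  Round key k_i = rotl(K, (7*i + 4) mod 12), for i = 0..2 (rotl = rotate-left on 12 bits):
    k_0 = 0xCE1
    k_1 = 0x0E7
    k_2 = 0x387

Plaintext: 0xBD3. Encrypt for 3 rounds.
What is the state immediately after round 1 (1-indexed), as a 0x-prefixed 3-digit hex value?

0x8D5

s_0 = plaintext = 0xBD3
s_1 = Round(s_0, k_0) = 0x8D5
s_2 = Round(s_1, k_1) = 0x7E9
s_3 = Round(s_2, k_2) = 0x3DD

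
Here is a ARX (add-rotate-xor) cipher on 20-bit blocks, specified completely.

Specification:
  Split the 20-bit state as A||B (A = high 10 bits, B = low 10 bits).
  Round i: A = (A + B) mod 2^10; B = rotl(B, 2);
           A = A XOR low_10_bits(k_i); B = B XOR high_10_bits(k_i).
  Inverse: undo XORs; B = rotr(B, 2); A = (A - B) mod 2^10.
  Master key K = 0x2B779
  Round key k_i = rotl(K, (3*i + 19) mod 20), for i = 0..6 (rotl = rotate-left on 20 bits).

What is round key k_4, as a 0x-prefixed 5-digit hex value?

K = 0x2B779
k_0 = rotl(K, (3*0+19) mod 20) = rotl(K, 19) = 0x95BBC
k_1 = rotl(K, (3*1+19) mod 20) = rotl(K, 2) = 0xADDE4
k_2 = rotl(K, (3*2+19) mod 20) = rotl(K, 5) = 0x6EF25
k_3 = rotl(K, (3*3+19) mod 20) = rotl(K, 8) = 0x7792B
k_4 = rotl(K, (3*4+19) mod 20) = rotl(K, 11) = 0xBC95B

0xBC95B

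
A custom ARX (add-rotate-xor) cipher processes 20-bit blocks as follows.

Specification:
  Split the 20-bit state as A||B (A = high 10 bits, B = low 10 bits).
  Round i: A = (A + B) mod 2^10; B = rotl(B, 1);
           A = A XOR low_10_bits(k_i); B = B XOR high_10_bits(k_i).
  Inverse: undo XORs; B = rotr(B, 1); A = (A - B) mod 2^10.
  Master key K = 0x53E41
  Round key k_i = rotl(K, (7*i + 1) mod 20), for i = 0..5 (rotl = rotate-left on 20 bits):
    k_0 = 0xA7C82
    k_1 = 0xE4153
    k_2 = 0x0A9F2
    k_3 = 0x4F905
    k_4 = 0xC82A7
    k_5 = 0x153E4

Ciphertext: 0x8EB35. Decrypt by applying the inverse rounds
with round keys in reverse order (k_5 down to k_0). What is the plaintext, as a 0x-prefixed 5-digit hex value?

s_0 = ciphertext = 0x8EB35
s_1 = InvRound(s_0, k_5) = 0x8BBB0
s_2 = InvRound(s_1, k_4) = 0x10448
s_3 = InvRound(s_2, k_3) = 0x224BB
s_4 = InvRound(s_3, k_2) = 0xCCE48
s_5 = InvRound(s_4, k_1) = 0x5D0EC
s_6 = InvRound(s_5, k_0) = 0xAF739

0xAF739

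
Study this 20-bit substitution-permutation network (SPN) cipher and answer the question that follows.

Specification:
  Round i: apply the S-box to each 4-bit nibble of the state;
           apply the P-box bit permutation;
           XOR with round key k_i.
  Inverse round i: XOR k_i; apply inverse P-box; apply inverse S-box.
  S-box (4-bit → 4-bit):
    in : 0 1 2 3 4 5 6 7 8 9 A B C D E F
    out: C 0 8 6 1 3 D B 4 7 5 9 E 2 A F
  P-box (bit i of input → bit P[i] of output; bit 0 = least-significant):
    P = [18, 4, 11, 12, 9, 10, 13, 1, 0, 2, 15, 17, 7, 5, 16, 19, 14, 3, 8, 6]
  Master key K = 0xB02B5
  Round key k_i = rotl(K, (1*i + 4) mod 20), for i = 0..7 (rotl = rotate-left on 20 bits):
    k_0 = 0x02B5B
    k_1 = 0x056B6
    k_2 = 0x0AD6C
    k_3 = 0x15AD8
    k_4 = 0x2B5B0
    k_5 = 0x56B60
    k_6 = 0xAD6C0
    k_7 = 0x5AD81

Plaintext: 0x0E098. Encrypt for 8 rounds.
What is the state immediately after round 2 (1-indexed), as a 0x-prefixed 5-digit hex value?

0x523B7

s_0 = plaintext = 0x0E098
s_1 = Round(s_0, k_0) = 0xA843B
s_2 = Round(s_1, k_1) = 0x523B7
s_3 = Round(s_2, k_2) = 0xC7F72
s_4 = Round(s_3, k_3) = 0xBCD37
s_5 = Round(s_4, k_4) = 0xFC1C4
s_6 = Round(s_5, k_5) = 0x80E0A
s_7 = Round(s_6, k_6) = 0x5FFC6
s_8 = Round(s_7, k_7) = 0xA512E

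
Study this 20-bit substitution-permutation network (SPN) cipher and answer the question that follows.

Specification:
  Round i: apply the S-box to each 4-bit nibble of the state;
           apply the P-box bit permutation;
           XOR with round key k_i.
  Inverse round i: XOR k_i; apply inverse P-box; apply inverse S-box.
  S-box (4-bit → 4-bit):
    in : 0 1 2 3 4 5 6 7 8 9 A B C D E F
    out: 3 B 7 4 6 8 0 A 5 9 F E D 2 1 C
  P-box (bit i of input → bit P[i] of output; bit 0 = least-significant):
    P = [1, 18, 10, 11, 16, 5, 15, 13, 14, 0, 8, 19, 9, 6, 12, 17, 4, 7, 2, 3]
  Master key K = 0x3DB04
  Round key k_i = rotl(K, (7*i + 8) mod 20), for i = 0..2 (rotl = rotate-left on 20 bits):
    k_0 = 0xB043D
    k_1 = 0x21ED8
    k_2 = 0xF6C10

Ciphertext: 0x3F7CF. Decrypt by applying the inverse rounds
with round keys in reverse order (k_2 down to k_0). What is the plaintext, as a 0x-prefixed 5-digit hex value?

s_0 = ciphertext = 0x3F7CF
s_1 = InvRound(s_0, k_2) = 0xA2B31
s_2 = InvRound(s_1, k_1) = 0x74B73
s_3 = InvRound(s_2, k_0) = 0xF0C6A

0xF0C6A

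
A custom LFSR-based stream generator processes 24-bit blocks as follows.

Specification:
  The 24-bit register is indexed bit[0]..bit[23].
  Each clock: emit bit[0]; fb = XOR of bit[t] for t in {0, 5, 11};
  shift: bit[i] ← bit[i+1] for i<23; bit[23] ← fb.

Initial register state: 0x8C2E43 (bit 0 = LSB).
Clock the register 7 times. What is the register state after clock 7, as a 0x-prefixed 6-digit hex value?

reg_0 = 0x8C2E43
clock 1: out=1, reg = 0x461721
clock 2: out=1, reg = 0x230B90
clock 3: out=0, reg = 0x9185C8
clock 4: out=0, reg = 0x48C2E4
clock 5: out=0, reg = 0xA46172
clock 6: out=0, reg = 0xD230B9
clock 7: out=1, reg = 0x69185C

0x69185C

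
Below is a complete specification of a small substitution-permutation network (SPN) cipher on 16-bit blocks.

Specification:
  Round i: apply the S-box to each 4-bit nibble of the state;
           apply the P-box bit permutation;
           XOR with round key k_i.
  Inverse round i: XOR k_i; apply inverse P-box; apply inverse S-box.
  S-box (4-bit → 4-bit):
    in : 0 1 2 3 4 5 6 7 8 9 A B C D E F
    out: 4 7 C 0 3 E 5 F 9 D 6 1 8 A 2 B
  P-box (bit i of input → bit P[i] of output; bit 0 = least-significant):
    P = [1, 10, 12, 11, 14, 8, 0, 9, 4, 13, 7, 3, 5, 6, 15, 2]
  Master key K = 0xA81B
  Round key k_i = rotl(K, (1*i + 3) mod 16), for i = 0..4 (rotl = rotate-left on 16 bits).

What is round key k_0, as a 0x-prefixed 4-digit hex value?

K = 0xA81B
k_0 = rotl(K, (1*0+3) mod 16) = rotl(K, 3) = 0x40DD

0x40DD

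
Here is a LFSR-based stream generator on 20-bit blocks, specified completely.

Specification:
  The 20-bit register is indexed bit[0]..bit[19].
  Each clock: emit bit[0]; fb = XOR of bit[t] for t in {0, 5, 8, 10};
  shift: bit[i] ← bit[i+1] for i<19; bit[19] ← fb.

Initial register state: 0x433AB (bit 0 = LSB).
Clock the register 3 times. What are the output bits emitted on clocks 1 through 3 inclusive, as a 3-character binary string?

110

reg_0 = 0x433AB
clock 1: out=1, reg = 0xA19D5
clock 2: out=1, reg = 0x50CEA
clock 3: out=0, reg = 0x28675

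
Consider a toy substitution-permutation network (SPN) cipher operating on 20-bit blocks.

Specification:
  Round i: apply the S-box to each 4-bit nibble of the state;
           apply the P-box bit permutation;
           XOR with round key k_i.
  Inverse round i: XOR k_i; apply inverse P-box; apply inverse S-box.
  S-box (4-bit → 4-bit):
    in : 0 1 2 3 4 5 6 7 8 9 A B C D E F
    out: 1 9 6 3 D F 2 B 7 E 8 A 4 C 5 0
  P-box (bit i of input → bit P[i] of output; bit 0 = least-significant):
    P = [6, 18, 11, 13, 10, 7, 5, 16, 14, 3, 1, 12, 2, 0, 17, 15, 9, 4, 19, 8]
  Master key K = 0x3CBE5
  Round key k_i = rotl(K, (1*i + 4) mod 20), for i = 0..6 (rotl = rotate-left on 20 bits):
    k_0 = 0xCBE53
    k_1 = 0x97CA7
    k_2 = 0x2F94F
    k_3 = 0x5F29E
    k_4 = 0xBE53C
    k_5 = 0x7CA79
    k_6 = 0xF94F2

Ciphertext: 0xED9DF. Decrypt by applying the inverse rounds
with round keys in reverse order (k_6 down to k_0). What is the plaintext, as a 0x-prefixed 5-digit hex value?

s_0 = ciphertext = 0xED9DF
s_1 = InvRound(s_0, k_6) = 0xA334C
s_2 = InvRound(s_1, k_5) = 0x971D9
s_3 = InvRound(s_2, k_4) = 0xF5A80
s_4 = InvRound(s_3, k_3) = 0x242FD
s_5 = InvRound(s_4, k_2) = 0x7AD2D
s_6 = InvRound(s_5, k_1) = 0xDD566
s_7 = InvRound(s_6, k_0) = 0x730DD

0x730DD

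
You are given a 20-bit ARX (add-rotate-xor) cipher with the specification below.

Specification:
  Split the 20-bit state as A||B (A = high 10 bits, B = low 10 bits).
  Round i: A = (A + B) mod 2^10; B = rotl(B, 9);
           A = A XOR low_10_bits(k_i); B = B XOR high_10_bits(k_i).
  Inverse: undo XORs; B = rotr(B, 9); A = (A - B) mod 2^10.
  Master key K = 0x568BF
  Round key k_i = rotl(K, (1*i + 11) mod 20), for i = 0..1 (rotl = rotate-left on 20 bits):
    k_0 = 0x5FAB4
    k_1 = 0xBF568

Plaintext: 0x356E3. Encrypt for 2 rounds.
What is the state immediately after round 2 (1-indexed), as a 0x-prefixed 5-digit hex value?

0x9CDFA

s_0 = plaintext = 0x356E3
s_1 = Round(s_0, k_0) = 0x4320F
s_2 = Round(s_1, k_1) = 0x9CDFA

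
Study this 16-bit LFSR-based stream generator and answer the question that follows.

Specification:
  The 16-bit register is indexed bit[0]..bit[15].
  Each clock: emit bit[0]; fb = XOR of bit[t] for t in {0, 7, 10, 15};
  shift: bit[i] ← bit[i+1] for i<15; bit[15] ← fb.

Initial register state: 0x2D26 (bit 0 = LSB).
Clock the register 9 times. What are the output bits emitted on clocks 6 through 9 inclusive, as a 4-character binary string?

1001

reg_0 = 0x2D26
clock 1: out=0, reg = 0x9693
clock 2: out=1, reg = 0x4B49
clock 3: out=1, reg = 0xA5A4
clock 4: out=0, reg = 0xD2D2
clock 5: out=0, reg = 0x6969
clock 6: out=1, reg = 0xB4B4
clock 7: out=0, reg = 0xDA5A
clock 8: out=0, reg = 0xED2D
clock 9: out=1, reg = 0xF696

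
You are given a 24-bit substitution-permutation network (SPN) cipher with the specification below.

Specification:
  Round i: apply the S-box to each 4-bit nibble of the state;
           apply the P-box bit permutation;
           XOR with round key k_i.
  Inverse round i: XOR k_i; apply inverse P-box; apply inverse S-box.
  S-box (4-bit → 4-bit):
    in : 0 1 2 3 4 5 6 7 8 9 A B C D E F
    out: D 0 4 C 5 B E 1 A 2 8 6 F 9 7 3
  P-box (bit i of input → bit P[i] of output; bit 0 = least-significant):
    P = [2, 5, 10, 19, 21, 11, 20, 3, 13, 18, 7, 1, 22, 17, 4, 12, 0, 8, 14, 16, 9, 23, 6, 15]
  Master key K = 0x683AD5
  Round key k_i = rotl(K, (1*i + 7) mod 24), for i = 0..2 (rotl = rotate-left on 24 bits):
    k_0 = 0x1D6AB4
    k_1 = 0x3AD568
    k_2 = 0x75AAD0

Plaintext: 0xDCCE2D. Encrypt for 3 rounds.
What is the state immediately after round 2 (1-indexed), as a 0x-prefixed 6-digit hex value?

0x2C9728

s_0 = plaintext = 0xDCCE2D
s_1 = Round(s_0, k_0) = 0x429921
s_2 = Round(s_1, k_1) = 0x2C9728
s_3 = Round(s_2, k_2) = 0x6ECBB1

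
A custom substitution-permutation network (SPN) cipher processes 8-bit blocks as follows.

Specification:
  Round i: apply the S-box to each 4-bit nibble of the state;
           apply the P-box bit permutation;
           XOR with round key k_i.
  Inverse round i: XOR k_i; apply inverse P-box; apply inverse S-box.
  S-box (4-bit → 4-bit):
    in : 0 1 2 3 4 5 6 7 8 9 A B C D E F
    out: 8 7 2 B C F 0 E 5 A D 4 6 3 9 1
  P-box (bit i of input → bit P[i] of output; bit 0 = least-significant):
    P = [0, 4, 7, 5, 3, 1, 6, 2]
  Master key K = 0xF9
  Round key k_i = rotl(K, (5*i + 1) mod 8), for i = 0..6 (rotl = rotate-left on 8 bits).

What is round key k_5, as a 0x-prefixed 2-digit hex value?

K = 0xF9
k_0 = rotl(K, (5*0+1) mod 8) = rotl(K, 1) = 0xF3
k_1 = rotl(K, (5*1+1) mod 8) = rotl(K, 6) = 0x7E
k_2 = rotl(K, (5*2+1) mod 8) = rotl(K, 3) = 0xCF
k_3 = rotl(K, (5*3+1) mod 8) = rotl(K, 0) = 0xF9
k_4 = rotl(K, (5*4+1) mod 8) = rotl(K, 5) = 0x3F
k_5 = rotl(K, (5*5+1) mod 8) = rotl(K, 2) = 0xE7

0xE7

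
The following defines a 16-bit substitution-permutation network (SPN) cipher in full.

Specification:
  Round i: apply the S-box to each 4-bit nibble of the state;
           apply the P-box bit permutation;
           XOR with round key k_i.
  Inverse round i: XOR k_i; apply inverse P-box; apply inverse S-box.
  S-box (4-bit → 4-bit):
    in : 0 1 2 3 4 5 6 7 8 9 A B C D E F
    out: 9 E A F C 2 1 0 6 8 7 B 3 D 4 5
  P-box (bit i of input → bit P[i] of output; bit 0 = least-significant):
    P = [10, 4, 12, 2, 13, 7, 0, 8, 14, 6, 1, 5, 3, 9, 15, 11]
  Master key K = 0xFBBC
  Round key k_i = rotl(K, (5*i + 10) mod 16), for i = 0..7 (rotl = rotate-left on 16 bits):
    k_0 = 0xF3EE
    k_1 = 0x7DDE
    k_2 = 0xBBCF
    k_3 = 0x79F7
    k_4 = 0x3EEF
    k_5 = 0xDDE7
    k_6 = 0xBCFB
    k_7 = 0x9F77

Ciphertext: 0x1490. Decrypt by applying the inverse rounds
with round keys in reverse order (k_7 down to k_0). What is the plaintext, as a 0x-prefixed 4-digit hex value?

s_0 = ciphertext = 0x1490
s_1 = InvRound(s_0, k_7) = 0x1119
s_2 = InvRound(s_1, k_6) = 0x41B6
s_3 = InvRound(s_2, k_5) = 0x45EA
s_4 = InvRound(s_3, k_4) = 0x26D4
s_5 = InvRound(s_4, k_3) = 0x2D4F
s_6 = InvRound(s_5, k_2) = 0x875F
s_7 = InvRound(s_6, k_1) = 0x16AE
s_8 = InvRound(s_7, k_0) = 0xEC06

0xEC06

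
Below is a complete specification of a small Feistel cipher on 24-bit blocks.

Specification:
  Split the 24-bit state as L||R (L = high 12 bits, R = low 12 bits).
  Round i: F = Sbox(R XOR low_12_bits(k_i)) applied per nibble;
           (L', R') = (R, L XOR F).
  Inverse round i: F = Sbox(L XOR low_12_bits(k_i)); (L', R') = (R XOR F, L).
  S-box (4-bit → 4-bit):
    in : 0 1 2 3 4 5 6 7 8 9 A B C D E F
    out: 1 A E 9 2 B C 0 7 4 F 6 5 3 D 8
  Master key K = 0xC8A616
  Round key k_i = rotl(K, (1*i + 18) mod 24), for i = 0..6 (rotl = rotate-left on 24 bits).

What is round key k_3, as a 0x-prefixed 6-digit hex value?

0xD914C2

K = 0xC8A616
k_0 = rotl(K, (1*0+18) mod 24) = rotl(K, 18) = 0x5B2298
k_1 = rotl(K, (1*1+18) mod 24) = rotl(K, 19) = 0xB64530
k_2 = rotl(K, (1*2+18) mod 24) = rotl(K, 20) = 0x6C8A61
k_3 = rotl(K, (1*3+18) mod 24) = rotl(K, 21) = 0xD914C2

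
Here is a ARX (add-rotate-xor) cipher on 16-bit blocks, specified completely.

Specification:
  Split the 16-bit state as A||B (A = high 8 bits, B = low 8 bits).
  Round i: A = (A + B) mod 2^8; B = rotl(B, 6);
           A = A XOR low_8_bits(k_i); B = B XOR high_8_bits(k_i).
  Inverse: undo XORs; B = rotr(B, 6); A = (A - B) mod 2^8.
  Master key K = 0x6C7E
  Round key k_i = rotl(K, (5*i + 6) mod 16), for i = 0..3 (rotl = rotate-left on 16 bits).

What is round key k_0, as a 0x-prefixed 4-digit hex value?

K = 0x6C7E
k_0 = rotl(K, (5*0+6) mod 16) = rotl(K, 6) = 0x1F9B

0x1F9B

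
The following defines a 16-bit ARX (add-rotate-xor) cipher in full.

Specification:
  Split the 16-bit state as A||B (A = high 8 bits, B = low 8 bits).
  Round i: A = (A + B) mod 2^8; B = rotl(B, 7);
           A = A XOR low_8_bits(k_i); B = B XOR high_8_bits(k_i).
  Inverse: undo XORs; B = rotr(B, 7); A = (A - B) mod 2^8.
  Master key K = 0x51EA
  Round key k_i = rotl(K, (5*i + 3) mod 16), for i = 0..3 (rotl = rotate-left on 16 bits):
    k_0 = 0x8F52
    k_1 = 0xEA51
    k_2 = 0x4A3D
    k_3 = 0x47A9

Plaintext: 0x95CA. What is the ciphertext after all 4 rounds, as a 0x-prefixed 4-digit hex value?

0x5485

s_0 = plaintext = 0x95CA
s_1 = Round(s_0, k_0) = 0x0DEA
s_2 = Round(s_1, k_1) = 0xA69F
s_3 = Round(s_2, k_2) = 0x7885
s_4 = Round(s_3, k_3) = 0x5485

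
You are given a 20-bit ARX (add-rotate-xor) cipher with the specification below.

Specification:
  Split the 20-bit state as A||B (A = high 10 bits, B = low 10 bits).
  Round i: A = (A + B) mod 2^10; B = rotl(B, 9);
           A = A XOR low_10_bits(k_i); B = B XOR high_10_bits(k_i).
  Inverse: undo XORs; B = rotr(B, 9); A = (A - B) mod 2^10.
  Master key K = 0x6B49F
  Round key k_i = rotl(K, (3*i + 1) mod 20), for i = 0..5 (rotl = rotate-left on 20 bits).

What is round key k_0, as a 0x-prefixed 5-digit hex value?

K = 0x6B49F
k_0 = rotl(K, (3*0+1) mod 20) = rotl(K, 1) = 0xD693E

0xD693E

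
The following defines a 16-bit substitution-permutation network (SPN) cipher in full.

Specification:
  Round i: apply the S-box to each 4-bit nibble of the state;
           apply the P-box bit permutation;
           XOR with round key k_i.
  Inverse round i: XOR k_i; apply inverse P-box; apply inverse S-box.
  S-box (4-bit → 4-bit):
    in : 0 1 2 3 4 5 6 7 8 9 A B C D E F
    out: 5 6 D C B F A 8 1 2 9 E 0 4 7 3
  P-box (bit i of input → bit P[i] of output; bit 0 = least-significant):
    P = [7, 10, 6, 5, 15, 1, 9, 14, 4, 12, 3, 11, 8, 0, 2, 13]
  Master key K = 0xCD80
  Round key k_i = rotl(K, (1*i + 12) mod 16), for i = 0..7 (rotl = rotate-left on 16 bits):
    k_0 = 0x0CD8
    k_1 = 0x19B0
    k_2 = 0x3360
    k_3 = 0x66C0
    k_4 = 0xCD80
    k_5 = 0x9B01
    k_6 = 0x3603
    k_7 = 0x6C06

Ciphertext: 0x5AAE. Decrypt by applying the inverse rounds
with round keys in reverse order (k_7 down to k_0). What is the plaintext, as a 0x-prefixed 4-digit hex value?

0x9DCD

s_0 = ciphertext = 0x5AAE
s_1 = InvRound(s_0, k_7) = 0x71D4
s_2 = InvRound(s_1, k_6) = 0xE8BE
s_3 = InvRound(s_2, k_5) = 0x5EBA
s_4 = InvRound(s_3, k_4) = 0x8EE7
s_5 = InvRound(s_4, k_3) = 0xB747
s_6 = InvRound(s_5, k_2) = 0x1CF6
s_7 = InvRound(s_6, k_1) = 0x0C91
s_8 = InvRound(s_7, k_0) = 0x9DCD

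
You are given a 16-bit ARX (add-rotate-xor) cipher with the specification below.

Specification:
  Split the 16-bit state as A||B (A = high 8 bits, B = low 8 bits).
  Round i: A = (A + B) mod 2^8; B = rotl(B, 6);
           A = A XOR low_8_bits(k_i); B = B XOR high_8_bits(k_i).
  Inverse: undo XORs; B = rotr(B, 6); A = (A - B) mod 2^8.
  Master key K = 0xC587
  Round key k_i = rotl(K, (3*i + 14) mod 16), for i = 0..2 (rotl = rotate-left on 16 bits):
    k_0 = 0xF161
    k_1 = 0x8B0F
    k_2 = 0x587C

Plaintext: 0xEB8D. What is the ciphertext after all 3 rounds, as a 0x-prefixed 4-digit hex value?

0xAF93

s_0 = plaintext = 0xEB8D
s_1 = Round(s_0, k_0) = 0x1992
s_2 = Round(s_1, k_1) = 0xA42F
s_3 = Round(s_2, k_2) = 0xAF93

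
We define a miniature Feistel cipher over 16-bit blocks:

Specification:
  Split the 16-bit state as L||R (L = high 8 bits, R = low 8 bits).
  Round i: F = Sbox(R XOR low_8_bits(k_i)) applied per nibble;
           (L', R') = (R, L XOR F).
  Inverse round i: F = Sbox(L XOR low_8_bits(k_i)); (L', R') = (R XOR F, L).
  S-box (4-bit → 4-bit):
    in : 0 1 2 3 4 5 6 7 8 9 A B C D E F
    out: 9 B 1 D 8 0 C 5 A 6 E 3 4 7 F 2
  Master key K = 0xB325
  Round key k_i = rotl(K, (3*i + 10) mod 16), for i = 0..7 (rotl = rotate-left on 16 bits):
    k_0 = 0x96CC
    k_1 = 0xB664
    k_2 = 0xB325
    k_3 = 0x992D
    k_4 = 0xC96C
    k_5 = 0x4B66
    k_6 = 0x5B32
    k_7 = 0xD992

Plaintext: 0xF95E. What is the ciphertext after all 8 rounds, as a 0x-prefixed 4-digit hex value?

s_0 = plaintext = 0xF95E
s_1 = Round(s_0, k_0) = 0x5E98
s_2 = Round(s_1, k_1) = 0x987A
s_3 = Round(s_2, k_2) = 0x7A9A
s_4 = Round(s_3, k_3) = 0x9A4F
s_5 = Round(s_4, k_4) = 0x4F87
s_6 = Round(s_5, k_5) = 0x87B4
s_7 = Round(s_6, k_6) = 0xB42B
s_8 = Round(s_7, k_7) = 0x2B82

0x2B82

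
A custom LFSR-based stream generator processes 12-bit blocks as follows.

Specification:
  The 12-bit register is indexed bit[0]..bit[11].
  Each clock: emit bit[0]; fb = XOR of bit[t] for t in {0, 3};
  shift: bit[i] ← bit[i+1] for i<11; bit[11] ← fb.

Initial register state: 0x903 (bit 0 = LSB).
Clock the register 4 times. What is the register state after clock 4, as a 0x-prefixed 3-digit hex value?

0x390

reg_0 = 0x903
clock 1: out=1, reg = 0xC81
clock 2: out=1, reg = 0xE40
clock 3: out=0, reg = 0x720
clock 4: out=0, reg = 0x390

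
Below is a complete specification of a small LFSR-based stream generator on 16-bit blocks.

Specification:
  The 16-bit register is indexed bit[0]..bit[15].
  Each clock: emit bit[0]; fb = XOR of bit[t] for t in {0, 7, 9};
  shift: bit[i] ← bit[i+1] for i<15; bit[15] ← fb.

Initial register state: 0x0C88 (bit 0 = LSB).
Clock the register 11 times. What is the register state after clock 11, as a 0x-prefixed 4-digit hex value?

0x22E1

reg_0 = 0x0C88
clock 1: out=0, reg = 0x8644
clock 2: out=0, reg = 0xC322
clock 3: out=0, reg = 0xE191
clock 4: out=1, reg = 0x70C8
clock 5: out=0, reg = 0xB864
clock 6: out=0, reg = 0x5C32
clock 7: out=0, reg = 0x2E19
clock 8: out=1, reg = 0x170C
clock 9: out=0, reg = 0x8B86
clock 10: out=0, reg = 0x45C3
clock 11: out=1, reg = 0x22E1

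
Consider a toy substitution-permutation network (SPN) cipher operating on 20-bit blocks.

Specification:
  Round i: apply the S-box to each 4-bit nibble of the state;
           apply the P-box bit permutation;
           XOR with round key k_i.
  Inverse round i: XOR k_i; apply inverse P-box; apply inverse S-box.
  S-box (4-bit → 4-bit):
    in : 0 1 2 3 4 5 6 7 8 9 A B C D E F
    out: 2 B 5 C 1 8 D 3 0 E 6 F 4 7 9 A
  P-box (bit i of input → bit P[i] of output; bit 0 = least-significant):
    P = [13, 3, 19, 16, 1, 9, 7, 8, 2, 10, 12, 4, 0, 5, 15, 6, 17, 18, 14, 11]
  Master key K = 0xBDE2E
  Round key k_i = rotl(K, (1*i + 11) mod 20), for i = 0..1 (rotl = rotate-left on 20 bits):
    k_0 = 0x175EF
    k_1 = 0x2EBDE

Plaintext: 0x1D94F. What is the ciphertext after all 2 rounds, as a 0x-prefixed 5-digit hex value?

0x0950D

s_0 = plaintext = 0x1D94F
s_1 = Round(s_0, k_0) = 0x6E9D4
s_2 = Round(s_1, k_1) = 0x0950D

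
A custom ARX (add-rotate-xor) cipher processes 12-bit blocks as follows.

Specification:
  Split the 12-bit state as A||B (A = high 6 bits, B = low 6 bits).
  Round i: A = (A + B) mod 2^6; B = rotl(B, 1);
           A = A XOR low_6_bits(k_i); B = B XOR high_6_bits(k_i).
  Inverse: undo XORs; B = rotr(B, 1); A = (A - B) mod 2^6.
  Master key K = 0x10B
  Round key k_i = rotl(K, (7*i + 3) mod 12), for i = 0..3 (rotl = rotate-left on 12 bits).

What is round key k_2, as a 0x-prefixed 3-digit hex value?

0x162

K = 0x10B
k_0 = rotl(K, (7*0+3) mod 12) = rotl(K, 3) = 0x858
k_1 = rotl(K, (7*1+3) mod 12) = rotl(K, 10) = 0xC42
k_2 = rotl(K, (7*2+3) mod 12) = rotl(K, 5) = 0x162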